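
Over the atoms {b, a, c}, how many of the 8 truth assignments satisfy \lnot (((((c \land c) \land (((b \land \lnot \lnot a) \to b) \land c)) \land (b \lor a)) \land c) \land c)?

5

Initial set: {\lnot (((((c \land c) \land (((b \land \lnot \lnot a) \to b) \land c)) \land (b \lor a)) \land c) \land c)}.
\lnot (((((c \land c) \land (((b \land \lnot \lnot a) \to b) \land c)) \land (b \lor a)) \land c) \land c): β-rule — branch into \lnot ((((c \land c) \land (((b \land \lnot \lnot a) \to b) \land c)) \land (b \lor a)) \land c)  //  \lnot c.
  branch 1 (add \lnot ((((c \land c) \land (((b \land \lnot \lnot a) \to b) \land c)) \land (b \lor a)) \land c)):
    \lnot ((((c \land c) \land (((b \land \lnot \lnot a) \to b) \land c)) \land (b \lor a)) \land c): β-rule — branch into \lnot (((c \land c) \land (((b \land \lnot \lnot a) \to b) \land c)) \land (b \lor a))  //  \lnot c.
      branch 1.1 (add \lnot (((c \land c) \land (((b \land \lnot \lnot a) \to b) \land c)) \land (b \lor a))):
        \lnot (((c \land c) \land (((b \land \lnot \lnot a) \to b) \land c)) \land (b \lor a)): β-rule — branch into \lnot ((c \land c) \land (((b \land \lnot \lnot a) \to b) \land c))  //  \lnot (b \lor a).
          branch 1.1.1 (add \lnot ((c \land c) \land (((b \land \lnot \lnot a) \to b) \land c))):
            \lnot ((c \land c) \land (((b \land \lnot \lnot a) \to b) \land c)): β-rule — branch into \lnot (c \land c)  //  \lnot (((b \land \lnot \lnot a) \to b) \land c).
              branch 1.1.1.1 (add \lnot (c \land c)):
                \lnot (c \land c): β-rule — branch into \lnot c  //  \lnot c.
                  branch 1.1.1.1.1 (add \lnot c):
                    ○ open, literals {c=F}.
                  branch 1.1.1.1.2 (add \lnot c):
                    ○ open, literals {c=F}.
              branch 1.1.1.2 (add \lnot (((b \land \lnot \lnot a) \to b) \land c)):
                \lnot (((b \land \lnot \lnot a) \to b) \land c): β-rule — branch into \lnot ((b \land \lnot \lnot a) \to b)  //  \lnot c.
                  branch 1.1.1.2.1 (add \lnot ((b \land \lnot \lnot a) \to b)):
                    \lnot ((b \land \lnot \lnot a) \to b): α-rule — add (b \land \lnot \lnot a), \lnot b.
                    (b \land \lnot \lnot a): α-rule — add b, \lnot \lnot a.
                    × closes — contains both b and \lnot b.
                  branch 1.1.1.2.2 (add \lnot c):
                    ○ open, literals {c=F}.
          branch 1.1.2 (add \lnot (b \lor a)):
            \lnot (b \lor a): α-rule — add \lnot b, \lnot a.
            ○ open, literals {a=F, b=F}.
      branch 1.2 (add \lnot c):
        ○ open, literals {c=F}.
  branch 2 (add \lnot c):
    ○ open, literals {c=F}.
1 branch closed, 6 open.
Each open branch fixes some atoms; the unmentioned ones are free. Counting distinct full assignments: branch {c=F} (b, a) contributes 4 new; branch {c=F} (b, a) contributes 0 new; branch {c=F} (b, a) contributes 0 new; branch {a=F, b=F} (c) contributes 1 new; branch {c=F} (b, a) contributes 0 new; branch {c=F} (b, a) contributes 0 new. Total: 5.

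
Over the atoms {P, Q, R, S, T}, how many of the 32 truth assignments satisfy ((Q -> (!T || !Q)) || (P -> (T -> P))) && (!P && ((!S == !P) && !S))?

Initial set: {(((Q -> (!T || !Q)) || (P -> (T -> P))) && (!P && ((!S == !P) && !S)))}.
(((Q -> (!T || !Q)) || (P -> (T -> P))) && (!P && ((!S == !P) && !S))): α-rule — add ((Q -> (!T || !Q)) || (P -> (T -> P))), (!P && ((!S == !P) && !S)).
(!P && ((!S == !P) && !S)): α-rule — add !P, ((!S == !P) && !S).
((!S == !P) && !S): α-rule — add (!S == !P), !S.
((Q -> (!T || !Q)) || (P -> (T -> P))): β-rule — branch into (Q -> (!T || !Q))  //  (P -> (T -> P)).
  branch 1 (add (Q -> (!T || !Q))):
    (!S == !P): β-rule — branch into !S, !P  //  !!S, !!P.
      branch 1.1 (add !S, !P):
        (Q -> (!T || !Q)): β-rule — branch into !Q  //  (!T || !Q).
          branch 1.1.1 (add !Q):
            ○ open, literals {P=F, Q=F, S=F}.
          branch 1.1.2 (add (!T || !Q)):
            (!T || !Q): β-rule — branch into !T  //  !Q.
              branch 1.1.2.1 (add !T):
                ○ open, literals {P=F, S=F, T=F}.
              branch 1.1.2.2 (add !Q):
                ○ open, literals {P=F, Q=F, S=F}.
      branch 1.2 (add !!S, !!P):
        × closes — contains both S and !S.
  branch 2 (add (P -> (T -> P))):
    (!S == !P): β-rule — branch into !S, !P  //  !!S, !!P.
      branch 2.1 (add !S, !P):
        (P -> (T -> P)): β-rule — branch into !P  //  (T -> P).
          branch 2.1.1 (add !P):
            ○ open, literals {P=F, S=F}.
          branch 2.1.2 (add (T -> P)):
            (T -> P): β-rule — branch into !T  //  P.
              branch 2.1.2.1 (add !T):
                ○ open, literals {P=F, S=F, T=F}.
              branch 2.1.2.2 (add P):
                × closes — contains both P and !P.
      branch 2.2 (add !!S, !!P):
        × closes — contains both S and !S.
3 branches closed, 5 open.
Each open branch fixes some atoms; the unmentioned ones are free. Counting distinct full assignments: branch {P=F, Q=F, S=F} (R, T) contributes 4 new; branch {P=F, S=F, T=F} (Q, R) contributes 2 new; branch {P=F, Q=F, S=F} (R, T) contributes 0 new; branch {P=F, S=F} (Q, R, T) contributes 2 new; branch {P=F, S=F, T=F} (Q, R) contributes 0 new. Total: 8.

8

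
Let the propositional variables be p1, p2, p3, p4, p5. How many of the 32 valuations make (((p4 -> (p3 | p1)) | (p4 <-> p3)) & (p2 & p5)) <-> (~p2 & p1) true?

Initial set: {((((p4 -> (p3 | p1)) | (p4 <-> p3)) & (p2 & p5)) <-> (~p2 & p1))}.
((((p4 -> (p3 | p1)) | (p4 <-> p3)) & (p2 & p5)) <-> (~p2 & p1)): β-rule — branch into (((p4 -> (p3 | p1)) | (p4 <-> p3)) & (p2 & p5)), (~p2 & p1)  //  ~(((p4 -> (p3 | p1)) | (p4 <-> p3)) & (p2 & p5)), ~(~p2 & p1).
  branch 1 (add (((p4 -> (p3 | p1)) | (p4 <-> p3)) & (p2 & p5)), (~p2 & p1)):
    (((p4 -> (p3 | p1)) | (p4 <-> p3)) & (p2 & p5)): α-rule — add ((p4 -> (p3 | p1)) | (p4 <-> p3)), (p2 & p5).
    (~p2 & p1): α-rule — add ~p2, p1.
    (p2 & p5): α-rule — add p2, p5.
    × closes — contains both p2 and ~p2.
  branch 2 (add ~(((p4 -> (p3 | p1)) | (p4 <-> p3)) & (p2 & p5)), ~(~p2 & p1)):
    ~(((p4 -> (p3 | p1)) | (p4 <-> p3)) & (p2 & p5)): β-rule — branch into ~((p4 -> (p3 | p1)) | (p4 <-> p3))  //  ~(p2 & p5).
      branch 2.1 (add ~((p4 -> (p3 | p1)) | (p4 <-> p3))):
        ~((p4 -> (p3 | p1)) | (p4 <-> p3)): α-rule — add ~(p4 -> (p3 | p1)), ~(p4 <-> p3).
        ~(p4 -> (p3 | p1)): α-rule — add p4, ~(p3 | p1).
        ~(p3 | p1): α-rule — add ~p3, ~p1.
        ~(~p2 & p1): β-rule — branch into ~~p2  //  ~p1.
          branch 2.1.1 (add ~~p2):
            ~(p4 <-> p3): β-rule — branch into p4, ~p3  //  ~p4, p3.
              branch 2.1.1.1 (add p4, ~p3):
                ○ open, literals {p1=false, p2=true, p3=false, p4=true}.
              branch 2.1.1.2 (add ~p4, p3):
                × closes — contains both p4 and ~p4.
          branch 2.1.2 (add ~p1):
            ~(p4 <-> p3): β-rule — branch into p4, ~p3  //  ~p4, p3.
              branch 2.1.2.1 (add p4, ~p3):
                ○ open, literals {p1=false, p3=false, p4=true}.
              branch 2.1.2.2 (add ~p4, p3):
                × closes — contains both p4 and ~p4.
      branch 2.2 (add ~(p2 & p5)):
        ~(~p2 & p1): β-rule — branch into ~~p2  //  ~p1.
          branch 2.2.1 (add ~~p2):
            ~(p2 & p5): β-rule — branch into ~p2  //  ~p5.
              branch 2.2.1.1 (add ~p2):
                × closes — contains both p2 and ~p2.
              branch 2.2.1.2 (add ~p5):
                ○ open, literals {p2=true, p5=false}.
          branch 2.2.2 (add ~p1):
            ~(p2 & p5): β-rule — branch into ~p2  //  ~p5.
              branch 2.2.2.1 (add ~p2):
                ○ open, literals {p1=false, p2=false}.
              branch 2.2.2.2 (add ~p5):
                ○ open, literals {p1=false, p5=false}.
4 branches closed, 5 open.
Each open branch fixes some atoms; the unmentioned ones are free. Counting distinct full assignments: branch {p1=false, p2=true, p3=false, p4=true} (p5) contributes 2 new; branch {p1=false, p3=false, p4=true} (p2, p5) contributes 2 new; branch {p2=true, p5=false} (p1, p3, p4) contributes 7 new; branch {p1=false, p2=false} (p3, p4, p5) contributes 6 new; branch {p1=false, p5=false} (p2, p3, p4) contributes 0 new. Total: 17.

17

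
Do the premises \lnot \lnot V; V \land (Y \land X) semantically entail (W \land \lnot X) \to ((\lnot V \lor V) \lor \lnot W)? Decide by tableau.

Yes

Initial set: {\lnot \lnot V; (V \land (Y \land X)); \lnot ((W \land \lnot X) \to ((\lnot V \lor V) \lor \lnot W))}.
\lnot \lnot V: drop double negation, giving V.
(V \land (Y \land X)): α-rule — add V, (Y \land X).
\lnot ((W \land \lnot X) \to ((\lnot V \lor V) \lor \lnot W)): α-rule — add (W \land \lnot X), \lnot ((\lnot V \lor V) \lor \lnot W).
(Y \land X): α-rule — add Y, X.
(W \land \lnot X): α-rule — add W, \lnot X.
× closes — contains both X and \lnot X.
All 1 branch closes.
Every branch closed, so the premises entail the conclusion.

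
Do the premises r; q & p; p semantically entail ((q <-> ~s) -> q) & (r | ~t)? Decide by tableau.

Yes

Initial set: {r; (q & p); p; ~(((q <-> ~s) -> q) & (r | ~t))}.
(q & p): α-rule — add q, p.
~(((q <-> ~s) -> q) & (r | ~t)): β-rule — branch into ~((q <-> ~s) -> q)  //  ~(r | ~t).
  branch 1 (add ~((q <-> ~s) -> q)):
    ~((q <-> ~s) -> q): α-rule — add (q <-> ~s), ~q.
    × closes — contains both q and ~q.
  branch 2 (add ~(r | ~t)):
    ~(r | ~t): α-rule — add ~r, ~~t.
    × closes — contains both r and ~r.
All 2 branches close.
Every branch closed, so the premises entail the conclusion.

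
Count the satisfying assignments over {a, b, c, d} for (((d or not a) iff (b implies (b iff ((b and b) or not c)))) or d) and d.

Initial set: {((((d or not a) iff (b implies (b iff ((b and b) or not c)))) or d) and d)}.
((((d or not a) iff (b implies (b iff ((b and b) or not c)))) or d) and d): α-rule — add (((d or not a) iff (b implies (b iff ((b and b) or not c)))) or d), d.
(((d or not a) iff (b implies (b iff ((b and b) or not c)))) or d): β-rule — branch into ((d or not a) iff (b implies (b iff ((b and b) or not c))))  //  d.
  branch 1 (add ((d or not a) iff (b implies (b iff ((b and b) or not c))))):
    ((d or not a) iff (b implies (b iff ((b and b) or not c)))): β-rule — branch into (d or not a), (b implies (b iff ((b and b) or not c)))  //  not (d or not a), not (b implies (b iff ((b and b) or not c))).
      branch 1.1 (add (d or not a), (b implies (b iff ((b and b) or not c)))):
        (d or not a): β-rule — branch into d  //  not a.
          branch 1.1.1 (add d):
            (b implies (b iff ((b and b) or not c))): β-rule — branch into not b  //  (b iff ((b and b) or not c)).
              branch 1.1.1.1 (add not b):
                ○ open, literals {b=0, d=1}.
              branch 1.1.1.2 (add (b iff ((b and b) or not c))):
                (b iff ((b and b) or not c)): β-rule — branch into b, ((b and b) or not c)  //  not b, not ((b and b) or not c).
                  branch 1.1.1.2.1 (add b, ((b and b) or not c)):
                    ((b and b) or not c): β-rule — branch into (b and b)  //  not c.
                      branch 1.1.1.2.1.1 (add (b and b)):
                        (b and b): α-rule — add b, b.
                        ○ open, literals {b=1, d=1}.
                      branch 1.1.1.2.1.2 (add not c):
                        ○ open, literals {b=1, c=0, d=1}.
                  branch 1.1.1.2.2 (add not b, not ((b and b) or not c)):
                    not ((b and b) or not c): α-rule — add not (b and b), not not c.
                    not (b and b): β-rule — branch into not b  //  not b.
                      branch 1.1.1.2.2.1 (add not b):
                        ○ open, literals {b=0, c=1, d=1}.
                      branch 1.1.1.2.2.2 (add not b):
                        ○ open, literals {b=0, c=1, d=1}.
          branch 1.1.2 (add not a):
            (b implies (b iff ((b and b) or not c))): β-rule — branch into not b  //  (b iff ((b and b) or not c)).
              branch 1.1.2.1 (add not b):
                ○ open, literals {a=0, b=0, d=1}.
              branch 1.1.2.2 (add (b iff ((b and b) or not c))):
                (b iff ((b and b) or not c)): β-rule — branch into b, ((b and b) or not c)  //  not b, not ((b and b) or not c).
                  branch 1.1.2.2.1 (add b, ((b and b) or not c)):
                    ((b and b) or not c): β-rule — branch into (b and b)  //  not c.
                      branch 1.1.2.2.1.1 (add (b and b)):
                        (b and b): α-rule — add b, b.
                        ○ open, literals {a=0, b=1, d=1}.
                      branch 1.1.2.2.1.2 (add not c):
                        ○ open, literals {a=0, b=1, c=0, d=1}.
                  branch 1.1.2.2.2 (add not b, not ((b and b) or not c)):
                    not ((b and b) or not c): α-rule — add not (b and b), not not c.
                    not (b and b): β-rule — branch into not b  //  not b.
                      branch 1.1.2.2.2.1 (add not b):
                        ○ open, literals {a=0, b=0, c=1, d=1}.
                      branch 1.1.2.2.2.2 (add not b):
                        ○ open, literals {a=0, b=0, c=1, d=1}.
      branch 1.2 (add not (d or not a), not (b implies (b iff ((b and b) or not c)))):
        not (d or not a): α-rule — add not d, not not a.
        × closes — contains both d and not d.
  branch 2 (add d):
    ○ open, literals {d=1}.
1 branch closed, 11 open.
Each open branch fixes some atoms; the unmentioned ones are free. Counting distinct full assignments: branch {b=0, d=1} (a, c) contributes 4 new; branch {b=1, d=1} (a, c) contributes 4 new; branch {b=1, c=0, d=1} (a) contributes 0 new; branch {b=0, c=1, d=1} (a) contributes 0 new; branch {b=0, c=1, d=1} (a) contributes 0 new; branch {a=0, b=0, d=1} (c) contributes 0 new; branch {a=0, b=1, d=1} (c) contributes 0 new; branch {a=0, b=1, c=0, d=1} (none free) contributes 0 new; branch {a=0, b=0, c=1, d=1} (none free) contributes 0 new; branch {a=0, b=0, c=1, d=1} (none free) contributes 0 new; branch {d=1} (a, b, c) contributes 0 new. Total: 8.

8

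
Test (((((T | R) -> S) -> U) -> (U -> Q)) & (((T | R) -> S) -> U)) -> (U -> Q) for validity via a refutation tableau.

Assume the negation and expand:
Initial set: {F ((((((T | R) -> S) -> U) -> (U -> Q)) & (((T | R) -> S) -> U)) -> (U -> Q))}.
F ((((((T | R) -> S) -> U) -> (U -> Q)) & (((T | R) -> S) -> U)) -> (U -> Q)): α-rule — add T (((((T | R) -> S) -> U) -> (U -> Q)) & (((T | R) -> S) -> U)), F (U -> Q).
T (((((T | R) -> S) -> U) -> (U -> Q)) & (((T | R) -> S) -> U)): α-rule — add T ((((T | R) -> S) -> U) -> (U -> Q)), T (((T | R) -> S) -> U).
F (U -> Q): α-rule — add T U, F Q.
T ((((T | R) -> S) -> U) -> (U -> Q)): β-rule — branch into F (((T | R) -> S) -> U)  //  T (U -> Q).
  branch 1 (add F (((T | R) -> S) -> U)):
    F (((T | R) -> S) -> U): α-rule — add T ((T | R) -> S), F U.
    × closes — contains both U and ~U.
  branch 2 (add T (U -> Q)):
    T (((T | R) -> S) -> U): β-rule — branch into F ((T | R) -> S)  //  T U.
      branch 2.1 (add F ((T | R) -> S)):
        F ((T | R) -> S): α-rule — add T (T | R), F S.
        T (U -> Q): β-rule — branch into F U  //  T Q.
          branch 2.1.1 (add F U):
            × closes — contains both U and ~U.
          branch 2.1.2 (add T Q):
            × closes — contains both Q and ~Q.
      branch 2.2 (add T U):
        T (U -> Q): β-rule — branch into F U  //  T Q.
          branch 2.2.1 (add F U):
            × closes — contains both U and ~U.
          branch 2.2.2 (add T Q):
            × closes — contains both Q and ~Q.
All 5 branches close.
Every branch closed, so the negation is unsatisfiable and the formula is valid.

Valid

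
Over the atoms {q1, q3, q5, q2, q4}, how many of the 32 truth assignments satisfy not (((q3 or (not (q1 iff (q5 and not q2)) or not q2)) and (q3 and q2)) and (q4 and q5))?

30

Initial set: {not (((q3 or (not (q1 iff (q5 and not q2)) or not q2)) and (q3 and q2)) and (q4 and q5))}.
not (((q3 or (not (q1 iff (q5 and not q2)) or not q2)) and (q3 and q2)) and (q4 and q5)): β-rule — branch into not ((q3 or (not (q1 iff (q5 and not q2)) or not q2)) and (q3 and q2))  //  not (q4 and q5).
  branch 1 (add not ((q3 or (not (q1 iff (q5 and not q2)) or not q2)) and (q3 and q2))):
    not ((q3 or (not (q1 iff (q5 and not q2)) or not q2)) and (q3 and q2)): β-rule — branch into not (q3 or (not (q1 iff (q5 and not q2)) or not q2))  //  not (q3 and q2).
      branch 1.1 (add not (q3 or (not (q1 iff (q5 and not q2)) or not q2))):
        not (q3 or (not (q1 iff (q5 and not q2)) or not q2)): α-rule — add not q3, not (not (q1 iff (q5 and not q2)) or not q2).
        not (not (q1 iff (q5 and not q2)) or not q2): α-rule — add not not (q1 iff (q5 and not q2)), not not q2.
        not not (q1 iff (q5 and not q2)): β-rule — branch into q1, (q5 and not q2)  //  not q1, not (q5 and not q2).
          branch 1.1.1 (add q1, (q5 and not q2)):
            (q5 and not q2): α-rule — add q5, not q2.
            × closes — contains both q2 and not q2.
          branch 1.1.2 (add not q1, not (q5 and not q2)):
            not (q5 and not q2): β-rule — branch into not q5  //  not not q2.
              branch 1.1.2.1 (add not q5):
                ○ open, literals {q1=F, q2=T, q3=F, q5=F}.
              branch 1.1.2.2 (add not not q2):
                ○ open, literals {q1=F, q2=T, q3=F}.
      branch 1.2 (add not (q3 and q2)):
        not (q3 and q2): β-rule — branch into not q3  //  not q2.
          branch 1.2.1 (add not q3):
            ○ open, literals {q3=F}.
          branch 1.2.2 (add not q2):
            ○ open, literals {q2=F}.
  branch 2 (add not (q4 and q5)):
    not (q4 and q5): β-rule — branch into not q4  //  not q5.
      branch 2.1 (add not q4):
        ○ open, literals {q4=F}.
      branch 2.2 (add not q5):
        ○ open, literals {q5=F}.
1 branch closed, 6 open.
Each open branch fixes some atoms; the unmentioned ones are free. Counting distinct full assignments: branch {q1=F, q2=T, q3=F, q5=F} (q4) contributes 2 new; branch {q1=F, q2=T, q3=F} (q5, q4) contributes 2 new; branch {q3=F} (q1, q5, q2, q4) contributes 12 new; branch {q2=F} (q1, q3, q5, q4) contributes 8 new; branch {q4=F} (q1, q3, q5, q2) contributes 4 new; branch {q5=F} (q1, q3, q2, q4) contributes 2 new. Total: 30.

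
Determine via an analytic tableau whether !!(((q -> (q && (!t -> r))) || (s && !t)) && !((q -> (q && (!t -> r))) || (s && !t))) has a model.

Initial set: {!!(((q -> (q && (!t -> r))) || (s && !t)) && !((q -> (q && (!t -> r))) || (s && !t)))}.
!!(((q -> (q && (!t -> r))) || (s && !t)) && !((q -> (q && (!t -> r))) || (s && !t))): drop double negation, giving (((q -> (q && (!t -> r))) || (s && !t)) && !((q -> (q && (!t -> r))) || (s && !t))).
(((q -> (q && (!t -> r))) || (s && !t)) && !((q -> (q && (!t -> r))) || (s && !t))): α-rule — add ((q -> (q && (!t -> r))) || (s && !t)), !((q -> (q && (!t -> r))) || (s && !t)).
!((q -> (q && (!t -> r))) || (s && !t)): α-rule — add !(q -> (q && (!t -> r))), !(s && !t).
!(q -> (q && (!t -> r))): α-rule — add q, !(q && (!t -> r)).
((q -> (q && (!t -> r))) || (s && !t)): β-rule — branch into (q -> (q && (!t -> r)))  //  (s && !t).
  branch 1 (add (q -> (q && (!t -> r)))):
    !(s && !t): β-rule — branch into !s  //  !!t.
      branch 1.1 (add !s):
        !(q && (!t -> r)): β-rule — branch into !q  //  !(!t -> r).
          branch 1.1.1 (add !q):
            × closes — contains both q and !q.
          branch 1.1.2 (add !(!t -> r)):
            !(!t -> r): α-rule — add !t, !r.
            (q -> (q && (!t -> r))): β-rule — branch into !q  //  (q && (!t -> r)).
              branch 1.1.2.1 (add !q):
                × closes — contains both q and !q.
              branch 1.1.2.2 (add (q && (!t -> r))):
                (q && (!t -> r)): α-rule — add q, (!t -> r).
                (!t -> r): β-rule — branch into !!t  //  r.
                  branch 1.1.2.2.1 (add !!t):
                    × closes — contains both t and !t.
                  branch 1.1.2.2.2 (add r):
                    × closes — contains both r and !r.
      branch 1.2 (add !!t):
        !(q && (!t -> r)): β-rule — branch into !q  //  !(!t -> r).
          branch 1.2.1 (add !q):
            × closes — contains both q and !q.
          branch 1.2.2 (add !(!t -> r)):
            !(!t -> r): α-rule — add !t, !r.
            × closes — contains both t and !t.
  branch 2 (add (s && !t)):
    (s && !t): α-rule — add s, !t.
    !(s && !t): β-rule — branch into !s  //  !!t.
      branch 2.1 (add !s):
        × closes — contains both s and !s.
      branch 2.2 (add !!t):
        × closes — contains both t and !t.
All 8 branches close.
Every branch closed; the formula is unsatisfiable.

Unsatisfiable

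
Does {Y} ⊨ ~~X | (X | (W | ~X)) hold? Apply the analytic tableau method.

Yes

Initial set: {Y; ~(~~X | (X | (W | ~X)))}.
~(~~X | (X | (W | ~X))): α-rule — add ~~~X, ~(X | (W | ~X)).
~~~X: drop double negation, giving ~X.
~(X | (W | ~X)): α-rule — add ~X, ~(W | ~X).
~(W | ~X): α-rule — add ~W, ~~X.
× closes — contains both X and ~X.
All 1 branch closes.
Every branch closed, so the premises entail the conclusion.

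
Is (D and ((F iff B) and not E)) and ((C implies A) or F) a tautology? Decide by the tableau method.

Assume the negation and expand:
Initial set: {not ((D and ((F iff B) and not E)) and ((C implies A) or F))}.
not ((D and ((F iff B) and not E)) and ((C implies A) or F)): β-rule — branch into not (D and ((F iff B) and not E))  //  not ((C implies A) or F).
  branch 1 (add not (D and ((F iff B) and not E))):
    not (D and ((F iff B) and not E)): β-rule — branch into not D  //  not ((F iff B) and not E).
      branch 1.1 (add not D):
        ○ open, literals {D=0}.
      branch 1.2 (add not ((F iff B) and not E)):
        not ((F iff B) and not E): β-rule — branch into not (F iff B)  //  not not E.
          branch 1.2.1 (add not (F iff B)):
            not (F iff B): β-rule — branch into F, not B  //  not F, B.
              branch 1.2.1.1 (add F, not B):
                ○ open, literals {B=0, F=1}.
              branch 1.2.1.2 (add not F, B):
                ○ open, literals {B=1, F=0}.
          branch 1.2.2 (add not not E):
            ○ open, literals {E=1}.
  branch 2 (add not ((C implies A) or F)):
    not ((C implies A) or F): α-rule — add not (C implies A), not F.
    not (C implies A): α-rule — add C, not A.
    ○ open, literals {A=0, C=1, F=0}.
0 branches closed, 5 open.
An open branch gives a countermodel: D=0 (unmentioned atoms arbitrary); under it the original formula is false.

Not valid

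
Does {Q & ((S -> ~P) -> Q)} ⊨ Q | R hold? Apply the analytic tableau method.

Yes

Initial set: {T (Q & ((S -> ~P) -> Q)); F (Q | R)}.
T (Q & ((S -> ~P) -> Q)): α-rule — add T Q, T ((S -> ~P) -> Q).
F (Q | R): α-rule — add F Q, F R.
× closes — contains both Q and ~Q.
All 1 branch closes.
Every branch closed, so the premises entail the conclusion.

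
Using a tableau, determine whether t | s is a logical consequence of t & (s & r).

Initial set: {T (t & (s & r)); F (t | s)}.
T (t & (s & r)): α-rule — add T t, T (s & r).
F (t | s): α-rule — add F t, F s.
× closes — contains both t and ~t.
All 1 branch closes.
Every branch closed, so the premises entail the conclusion.

Yes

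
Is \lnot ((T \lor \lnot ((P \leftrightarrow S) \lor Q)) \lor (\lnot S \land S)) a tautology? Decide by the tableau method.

Not valid

Assume the negation and expand:
Initial set: {F \lnot ((T \lor \lnot ((P \leftrightarrow S) \lor Q)) \lor (\lnot S \land S))}.
F \lnot ((T \lor \lnot ((P \leftrightarrow S) \lor Q)) \lor (\lnot S \land S)): β-rule — branch into T (T \lor \lnot ((P \leftrightarrow S) \lor Q))  //  T (\lnot S \land S).
  branch 1 (add T (T \lor \lnot ((P \leftrightarrow S) \lor Q))):
    T (T \lor \lnot ((P \leftrightarrow S) \lor Q)): β-rule — branch into T T  //  T \lnot ((P \leftrightarrow S) \lor Q).
      branch 1.1 (add T T):
        ○ open, literals {T=1}.
      branch 1.2 (add T \lnot ((P \leftrightarrow S) \lor Q)):
        T \lnot ((P \leftrightarrow S) \lor Q): α-rule — add F (P \leftrightarrow S), F Q.
        F (P \leftrightarrow S): β-rule — branch into T P, F S  //  F P, T S.
          branch 1.2.1 (add T P, F S):
            ○ open, literals {P=1, Q=0, S=0}.
          branch 1.2.2 (add F P, T S):
            ○ open, literals {P=0, Q=0, S=1}.
  branch 2 (add T (\lnot S \land S)):
    T (\lnot S \land S): α-rule — add T \lnot S, T S.
    × closes — contains both S and \lnot S.
1 branch closed, 3 open.
An open branch gives a countermodel: T=1 (unmentioned atoms arbitrary); under it the original formula is false.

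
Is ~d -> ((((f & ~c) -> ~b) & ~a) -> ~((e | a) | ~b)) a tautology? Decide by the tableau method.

Assume the negation and expand:
Initial set: {F (~d -> ((((f & ~c) -> ~b) & ~a) -> ~((e | a) | ~b)))}.
F (~d -> ((((f & ~c) -> ~b) & ~a) -> ~((e | a) | ~b))): α-rule — add T ~d, F ((((f & ~c) -> ~b) & ~a) -> ~((e | a) | ~b)).
F ((((f & ~c) -> ~b) & ~a) -> ~((e | a) | ~b)): α-rule — add T (((f & ~c) -> ~b) & ~a), F ~((e | a) | ~b).
T (((f & ~c) -> ~b) & ~a): α-rule — add T ((f & ~c) -> ~b), T ~a.
F ~((e | a) | ~b): β-rule — branch into T (e | a)  //  T ~b.
  branch 1 (add T (e | a)):
    T ((f & ~c) -> ~b): β-rule — branch into F (f & ~c)  //  T ~b.
      branch 1.1 (add F (f & ~c)):
        T (e | a): β-rule — branch into T e  //  T a.
          branch 1.1.1 (add T e):
            F (f & ~c): β-rule — branch into F f  //  F ~c.
              branch 1.1.1.1 (add F f):
                ○ open, literals {a=F, d=F, e=T, f=F}.
              branch 1.1.1.2 (add F ~c):
                ○ open, literals {a=F, c=T, d=F, e=T}.
          branch 1.1.2 (add T a):
            × closes — contains both a and ~a.
      branch 1.2 (add T ~b):
        T (e | a): β-rule — branch into T e  //  T a.
          branch 1.2.1 (add T e):
            ○ open, literals {a=F, b=F, d=F, e=T}.
          branch 1.2.2 (add T a):
            × closes — contains both a and ~a.
  branch 2 (add T ~b):
    T ((f & ~c) -> ~b): β-rule — branch into F (f & ~c)  //  T ~b.
      branch 2.1 (add F (f & ~c)):
        F (f & ~c): β-rule — branch into F f  //  F ~c.
          branch 2.1.1 (add F f):
            ○ open, literals {a=F, b=F, d=F, f=F}.
          branch 2.1.2 (add F ~c):
            ○ open, literals {a=F, b=F, c=T, d=F}.
      branch 2.2 (add T ~b):
        ○ open, literals {a=F, b=F, d=F}.
2 branches closed, 6 open.
An open branch gives a countermodel: a=F, d=F, e=T, f=F (unmentioned atoms arbitrary); under it the original formula is false.

Not valid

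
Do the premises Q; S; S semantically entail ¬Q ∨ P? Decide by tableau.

Initial set: {Q; S; S; ¬(¬Q ∨ P)}.
¬(¬Q ∨ P): α-rule — add ¬¬Q, ¬P.
○ open, literals {P=false, Q=true, S=true}.
0 branches closed, 1 open.
An open branch gives a countermodel: P=false, Q=true, S=true (unmentioned atoms arbitrary); the premises hold there but the conclusion fails.

No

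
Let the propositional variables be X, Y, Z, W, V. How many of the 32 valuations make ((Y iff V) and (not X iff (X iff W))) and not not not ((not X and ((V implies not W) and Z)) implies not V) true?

1

Initial set: {T (((Y iff V) and (not X iff (X iff W))) and not not not ((not X and ((V implies not W) and Z)) implies not V))}.
T (((Y iff V) and (not X iff (X iff W))) and not not not ((not X and ((V implies not W) and Z)) implies not V)): α-rule — add T ((Y iff V) and (not X iff (X iff W))), T not not not ((not X and ((V implies not W) and Z)) implies not V).
T ((Y iff V) and (not X iff (X iff W))): α-rule — add T (Y iff V), T (not X iff (X iff W)).
T not not not ((not X and ((V implies not W) and Z)) implies not V): drop double negation, giving T not ((not X and ((V implies not W) and Z)) implies not V).
T not ((not X and ((V implies not W) and Z)) implies not V): α-rule — add T (not X and ((V implies not W) and Z)), F not V.
T (not X and ((V implies not W) and Z)): α-rule — add T not X, T ((V implies not W) and Z).
T ((V implies not W) and Z): α-rule — add T (V implies not W), T Z.
T (Y iff V): β-rule — branch into T Y, T V  //  F Y, F V.
  branch 1 (add T Y, T V):
    T (not X iff (X iff W)): β-rule — branch into T not X, T (X iff W)  //  F not X, F (X iff W).
      branch 1.1 (add T not X, T (X iff W)):
        T (V implies not W): β-rule — branch into F V  //  T not W.
          branch 1.1.1 (add F V):
            × closes — contains both V and not V.
          branch 1.1.2 (add T not W):
            T (X iff W): β-rule — branch into T X, T W  //  F X, F W.
              branch 1.1.2.1 (add T X, T W):
                × closes — contains both X and not X.
              branch 1.1.2.2 (add F X, F W):
                ○ open, literals {V=true, W=false, X=false, Y=true, Z=true}.
      branch 1.2 (add F not X, F (X iff W)):
        × closes — contains both X and not X.
  branch 2 (add F Y, F V):
    × closes — contains both V and not V.
4 branches closed, 1 open.
Each open branch fixes some atoms; the unmentioned ones are free. Counting distinct full assignments: branch {V=true, W=false, X=false, Y=true, Z=true} (none free) contributes 1 new. Total: 1.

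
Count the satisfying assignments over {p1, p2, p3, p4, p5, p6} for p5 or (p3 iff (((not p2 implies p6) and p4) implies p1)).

48

Initial set: {T (p5 or (p3 iff (((not p2 implies p6) and p4) implies p1)))}.
T (p5 or (p3 iff (((not p2 implies p6) and p4) implies p1))): β-rule — branch into T p5  //  T (p3 iff (((not p2 implies p6) and p4) implies p1)).
  branch 1 (add T p5):
    ○ open, literals {p5=T}.
  branch 2 (add T (p3 iff (((not p2 implies p6) and p4) implies p1))):
    T (p3 iff (((not p2 implies p6) and p4) implies p1)): β-rule — branch into T p3, T (((not p2 implies p6) and p4) implies p1)  //  F p3, F (((not p2 implies p6) and p4) implies p1).
      branch 2.1 (add T p3, T (((not p2 implies p6) and p4) implies p1)):
        T (((not p2 implies p6) and p4) implies p1): β-rule — branch into F ((not p2 implies p6) and p4)  //  T p1.
          branch 2.1.1 (add F ((not p2 implies p6) and p4)):
            F ((not p2 implies p6) and p4): β-rule — branch into F (not p2 implies p6)  //  F p4.
              branch 2.1.1.1 (add F (not p2 implies p6)):
                F (not p2 implies p6): α-rule — add T not p2, F p6.
                ○ open, literals {p2=F, p3=T, p6=F}.
              branch 2.1.1.2 (add F p4):
                ○ open, literals {p3=T, p4=F}.
          branch 2.1.2 (add T p1):
            ○ open, literals {p1=T, p3=T}.
      branch 2.2 (add F p3, F (((not p2 implies p6) and p4) implies p1)):
        F (((not p2 implies p6) and p4) implies p1): α-rule — add T ((not p2 implies p6) and p4), F p1.
        T ((not p2 implies p6) and p4): α-rule — add T (not p2 implies p6), T p4.
        T (not p2 implies p6): β-rule — branch into F not p2  //  T p6.
          branch 2.2.1 (add F not p2):
            ○ open, literals {p1=F, p2=T, p3=F, p4=T}.
          branch 2.2.2 (add T p6):
            ○ open, literals {p1=F, p3=F, p4=T, p6=T}.
0 branches closed, 6 open.
Each open branch fixes some atoms; the unmentioned ones are free. Counting distinct full assignments: branch {p5=T} (p1, p2, p3, p4, p6) contributes 32 new; branch {p2=F, p3=T, p6=F} (p1, p4, p5) contributes 4 new; branch {p3=T, p4=F} (p1, p2, p5, p6) contributes 6 new; branch {p1=T, p3=T} (p2, p4, p5, p6) contributes 3 new; branch {p1=F, p2=T, p3=F, p4=T} (p5, p6) contributes 2 new; branch {p1=F, p3=F, p4=T, p6=T} (p2, p5) contributes 1 new. Total: 48.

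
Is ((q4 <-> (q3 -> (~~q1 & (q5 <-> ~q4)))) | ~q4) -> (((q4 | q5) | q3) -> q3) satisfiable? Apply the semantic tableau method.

Satisfiable

Initial set: {(((q4 <-> (q3 -> (~~q1 & (q5 <-> ~q4)))) | ~q4) -> (((q4 | q5) | q3) -> q3))}.
(((q4 <-> (q3 -> (~~q1 & (q5 <-> ~q4)))) | ~q4) -> (((q4 | q5) | q3) -> q3)): β-rule — branch into ~((q4 <-> (q3 -> (~~q1 & (q5 <-> ~q4)))) | ~q4)  //  (((q4 | q5) | q3) -> q3).
  branch 1 (add ~((q4 <-> (q3 -> (~~q1 & (q5 <-> ~q4)))) | ~q4)):
    ~((q4 <-> (q3 -> (~~q1 & (q5 <-> ~q4)))) | ~q4): α-rule — add ~(q4 <-> (q3 -> (~~q1 & (q5 <-> ~q4)))), ~~q4.
    ~(q4 <-> (q3 -> (~~q1 & (q5 <-> ~q4)))): β-rule — branch into q4, ~(q3 -> (~~q1 & (q5 <-> ~q4)))  //  ~q4, (q3 -> (~~q1 & (q5 <-> ~q4))).
      branch 1.1 (add q4, ~(q3 -> (~~q1 & (q5 <-> ~q4)))):
        ~(q3 -> (~~q1 & (q5 <-> ~q4))): α-rule — add q3, ~(~~q1 & (q5 <-> ~q4)).
        ~(~~q1 & (q5 <-> ~q4)): β-rule — branch into ~~~q1  //  ~(q5 <-> ~q4).
          branch 1.1.1 (add ~~~q1):
            ~~~q1: drop double negation, giving ~q1.
            ○ open, literals {q1=F, q3=T, q4=T}.
          branch 1.1.2 (add ~(q5 <-> ~q4)):
            ~(q5 <-> ~q4): β-rule — branch into q5, ~~q4  //  ~q5, ~q4.
              branch 1.1.2.1 (add q5, ~~q4):
                ○ open, literals {q3=T, q4=T, q5=T}.
              branch 1.1.2.2 (add ~q5, ~q4):
                × closes — contains both q4 and ~q4.
      branch 1.2 (add ~q4, (q3 -> (~~q1 & (q5 <-> ~q4)))):
        × closes — contains both q4 and ~q4.
  branch 2 (add (((q4 | q5) | q3) -> q3)):
    (((q4 | q5) | q3) -> q3): β-rule — branch into ~((q4 | q5) | q3)  //  q3.
      branch 2.1 (add ~((q4 | q5) | q3)):
        ~((q4 | q5) | q3): α-rule — add ~(q4 | q5), ~q3.
        ~(q4 | q5): α-rule — add ~q4, ~q5.
        ○ open, literals {q3=F, q4=F, q5=F}.
      branch 2.2 (add q3):
        ○ open, literals {q3=T}.
2 branches closed, 4 open.
An open branch gives a satisfying assignment: q1=F, q3=T, q4=T.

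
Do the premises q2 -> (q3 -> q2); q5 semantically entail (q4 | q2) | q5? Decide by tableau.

Initial set: {(q2 -> (q3 -> q2)); q5; ~((q4 | q2) | q5)}.
~((q4 | q2) | q5): α-rule — add ~(q4 | q2), ~q5.
× closes — contains both q5 and ~q5.
All 1 branch closes.
Every branch closed, so the premises entail the conclusion.

Yes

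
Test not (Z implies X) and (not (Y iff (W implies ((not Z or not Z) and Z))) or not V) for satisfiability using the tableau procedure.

Satisfiable

Initial set: {T (not (Z implies X) and (not (Y iff (W implies ((not Z or not Z) and Z))) or not V))}.
T (not (Z implies X) and (not (Y iff (W implies ((not Z or not Z) and Z))) or not V)): α-rule — add T not (Z implies X), T (not (Y iff (W implies ((not Z or not Z) and Z))) or not V).
T not (Z implies X): α-rule — add T Z, F X.
T (not (Y iff (W implies ((not Z or not Z) and Z))) or not V): β-rule — branch into T not (Y iff (W implies ((not Z or not Z) and Z)))  //  T not V.
  branch 1 (add T not (Y iff (W implies ((not Z or not Z) and Z)))):
    T not (Y iff (W implies ((not Z or not Z) and Z))): β-rule — branch into T Y, F (W implies ((not Z or not Z) and Z))  //  F Y, T (W implies ((not Z or not Z) and Z)).
      branch 1.1 (add T Y, F (W implies ((not Z or not Z) and Z))):
        F (W implies ((not Z or not Z) and Z)): α-rule — add T W, F ((not Z or not Z) and Z).
        F ((not Z or not Z) and Z): β-rule — branch into F (not Z or not Z)  //  F Z.
          branch 1.1.1 (add F (not Z or not Z)):
            F (not Z or not Z): α-rule — add F not Z, F not Z.
            ○ open, literals {W=1, X=0, Y=1, Z=1}.
          branch 1.1.2 (add F Z):
            × closes — contains both Z and not Z.
      branch 1.2 (add F Y, T (W implies ((not Z or not Z) and Z))):
        T (W implies ((not Z or not Z) and Z)): β-rule — branch into F W  //  T ((not Z or not Z) and Z).
          branch 1.2.1 (add F W):
            ○ open, literals {W=0, X=0, Y=0, Z=1}.
          branch 1.2.2 (add T ((not Z or not Z) and Z)):
            T ((not Z or not Z) and Z): α-rule — add T (not Z or not Z), T Z.
            T (not Z or not Z): β-rule — branch into T not Z  //  T not Z.
              branch 1.2.2.1 (add T not Z):
                × closes — contains both Z and not Z.
              branch 1.2.2.2 (add T not Z):
                × closes — contains both Z and not Z.
  branch 2 (add T not V):
    ○ open, literals {V=0, X=0, Z=1}.
3 branches closed, 3 open.
An open branch gives a satisfying assignment: W=1, X=0, Y=1, Z=1.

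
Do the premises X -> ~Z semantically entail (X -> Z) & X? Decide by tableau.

No

Initial set: {(X -> ~Z); ~((X -> Z) & X)}.
(X -> ~Z): β-rule — branch into ~X  //  ~Z.
  branch 1 (add ~X):
    ~((X -> Z) & X): β-rule — branch into ~(X -> Z)  //  ~X.
      branch 1.1 (add ~(X -> Z)):
        ~(X -> Z): α-rule — add X, ~Z.
        × closes — contains both X and ~X.
      branch 1.2 (add ~X):
        ○ open, literals {X=0}.
  branch 2 (add ~Z):
    ~((X -> Z) & X): β-rule — branch into ~(X -> Z)  //  ~X.
      branch 2.1 (add ~(X -> Z)):
        ~(X -> Z): α-rule — add X, ~Z.
        ○ open, literals {X=1, Z=0}.
      branch 2.2 (add ~X):
        ○ open, literals {X=0, Z=0}.
1 branch closed, 3 open.
An open branch gives a countermodel: X=0 (unmentioned atoms arbitrary); the premises hold there but the conclusion fails.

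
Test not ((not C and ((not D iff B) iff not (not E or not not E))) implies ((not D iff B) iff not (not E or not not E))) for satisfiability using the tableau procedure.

Unsatisfiable

Initial set: {not ((not C and ((not D iff B) iff not (not E or not not E))) implies ((not D iff B) iff not (not E or not not E)))}.
not ((not C and ((not D iff B) iff not (not E or not not E))) implies ((not D iff B) iff not (not E or not not E))): α-rule — add (not C and ((not D iff B) iff not (not E or not not E))), not ((not D iff B) iff not (not E or not not E)).
(not C and ((not D iff B) iff not (not E or not not E))): α-rule — add not C, ((not D iff B) iff not (not E or not not E)).
not ((not D iff B) iff not (not E or not not E)): β-rule — branch into (not D iff B), not not (not E or not not E)  //  not (not D iff B), not (not E or not not E).
  branch 1 (add (not D iff B), not not (not E or not not E)):
    ((not D iff B) iff not (not E or not not E)): β-rule — branch into (not D iff B), not (not E or not not E)  //  not (not D iff B), not not (not E or not not E).
      branch 1.1 (add (not D iff B), not (not E or not not E)):
        not (not E or not not E): α-rule — add not not E, not not not E.
        not not not E: drop double negation, giving not E.
        × closes — contains both E and not E.
      branch 1.2 (add not (not D iff B), not not (not E or not not E)):
        (not D iff B): β-rule — branch into not D, B  //  not not D, not B.
          branch 1.2.1 (add not D, B):
            not not (not E or not not E): β-rule — branch into not E  //  not not E.
              branch 1.2.1.1 (add not E):
                not (not D iff B): β-rule — branch into not D, not B  //  not not D, B.
                  branch 1.2.1.1.1 (add not D, not B):
                    × closes — contains both B and not B.
                  branch 1.2.1.1.2 (add not not D, B):
                    × closes — contains both D and not D.
              branch 1.2.1.2 (add not not E):
                not not E: drop double negation, giving E.
                not (not D iff B): β-rule — branch into not D, not B  //  not not D, B.
                  branch 1.2.1.2.1 (add not D, not B):
                    × closes — contains both B and not B.
                  branch 1.2.1.2.2 (add not not D, B):
                    × closes — contains both D and not D.
          branch 1.2.2 (add not not D, not B):
            not not (not E or not not E): β-rule — branch into not E  //  not not E.
              branch 1.2.2.1 (add not E):
                not (not D iff B): β-rule — branch into not D, not B  //  not not D, B.
                  branch 1.2.2.1.1 (add not D, not B):
                    × closes — contains both D and not D.
                  branch 1.2.2.1.2 (add not not D, B):
                    × closes — contains both B and not B.
              branch 1.2.2.2 (add not not E):
                not not E: drop double negation, giving E.
                not (not D iff B): β-rule — branch into not D, not B  //  not not D, B.
                  branch 1.2.2.2.1 (add not D, not B):
                    × closes — contains both D and not D.
                  branch 1.2.2.2.2 (add not not D, B):
                    × closes — contains both B and not B.
  branch 2 (add not (not D iff B), not (not E or not not E)):
    not (not E or not not E): α-rule — add not not E, not not not E.
    not not not E: drop double negation, giving not E.
    × closes — contains both E and not E.
All 10 branches close.
Every branch closed; the formula is unsatisfiable.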